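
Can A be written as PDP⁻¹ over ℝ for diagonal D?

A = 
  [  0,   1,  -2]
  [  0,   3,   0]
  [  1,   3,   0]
No

Characteristic polynomial: det(λI - A) = λ³ - 3λ² + 2λ - 6
Testing integer divisors of the constant term: p(3) = 0, so (λ - 3) is a factor:
p(λ) = (λ - 3)(λ² + 2)
λ² + 2 = 0  ⇒  λ = (0 ± √((0)² - 4·(2)))/2 = (0 ± √(-8))/2
  = i√2,  -i√2
Eigenvalues: 3, i√2, -i√2  (≈ 3, 0 + 1.414i, 0 - 1.414i)
Has complex eigenvalues (not diagonalizable over ℝ).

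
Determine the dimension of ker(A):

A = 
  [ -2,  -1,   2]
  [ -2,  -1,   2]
nullity(A) = 2

Row reduce:
R2 → R2 - (1)·R1
REF = 
  [ -2,  -1,   2]
  [  0,   0,   0]
Pivot columns: 1 → 1 pivot.
rank(A) = 1, so nullity(A) = 3 - 1 = 2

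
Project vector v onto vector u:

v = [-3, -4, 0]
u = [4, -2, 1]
v·u = (-3)(4) + (-4)(-2) + (0)(1) = -4
u·u = (4)² + (-2)² + (1)² = 21
proj_u(v) = (v·u / u·u) × u = (-4/21) × u

proj_u(v) = [-16/21, 8/21, -4/21]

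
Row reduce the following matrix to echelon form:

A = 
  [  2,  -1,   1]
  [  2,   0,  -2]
Row operations:
R2 → R2 - (1)·R1

Resulting echelon form:
REF = 
  [  2,  -1,   1]
  [  0,   1,  -3]

Rank = 2 (number of non-zero pivot rows).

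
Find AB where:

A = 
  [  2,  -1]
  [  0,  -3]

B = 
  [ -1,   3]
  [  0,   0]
AB = 
  [ -2,   6]
  [  0,   0]

A is 2×2 and B is 2×2, so AB is 2×2. Each entry is (row of A)·(column of B):
AB[1,1] = (2)(-1) + (-1)(0) = -2
AB[1,2] = (2)(3) + (-1)(0) = 6
AB[2,1] = (0)(-1) + (-3)(0) = 0
AB[2,2] = (0)(3) + (-3)(0) = 0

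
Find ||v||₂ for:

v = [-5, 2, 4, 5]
8.367

||v||₂ = √((-5)² + (2)² + (4)² + (5)²) = √70 = 8.367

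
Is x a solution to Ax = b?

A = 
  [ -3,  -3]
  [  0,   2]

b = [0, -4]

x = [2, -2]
Yes

Ax = [0, -4] = b ✓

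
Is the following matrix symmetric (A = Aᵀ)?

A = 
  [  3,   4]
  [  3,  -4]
No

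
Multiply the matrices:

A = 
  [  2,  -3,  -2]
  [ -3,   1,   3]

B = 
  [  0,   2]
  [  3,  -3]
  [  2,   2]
AB = 
  [-13,   9]
  [  9,  -3]

A is 2×3 and B is 3×2, so AB is 2×2. Each entry is (row of A)·(column of B):
AB[1,1] = (2)(0) + (-3)(3) + (-2)(2) = -13
AB[1,2] = (2)(2) + (-3)(-3) + (-2)(2) = 9
AB[2,1] = (-3)(0) + (1)(3) + (3)(2) = 9
AB[2,2] = (-3)(2) + (1)(-3) + (3)(2) = -3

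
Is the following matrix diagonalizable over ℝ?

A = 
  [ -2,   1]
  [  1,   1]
Yes

tr(A) = -1, det(A) = -3
Characteristic polynomial: λ² - tr(A)λ + det(A) = λ² + λ - 3
λ² + λ - 3 = 0  ⇒  λ = (-1 ± √((1)² - 4·(-3)))/2 = (-1 ± √(13))/2
  = (-1 + √13)/2,  (-1 - √13)/2
Eigenvalues: (-1 + √13)/2, (-1 - √13)/2  (≈ 1.303, -2.303)
The two irrational eigenvalues are distinct (simple), so each has alg. mult. = geom. mult. = 1.
Sum of geometric multiplicities equals n, so A has n independent eigenvectors.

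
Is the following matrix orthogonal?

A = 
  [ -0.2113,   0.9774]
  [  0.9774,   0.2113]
Yes

AᵀA = 
  [  1,   0]
  [  0,   1]
≈ I (equal to I up to the 4-dp rounding of the entries)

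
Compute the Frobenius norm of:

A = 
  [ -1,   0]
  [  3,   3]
||A||_F = 4.359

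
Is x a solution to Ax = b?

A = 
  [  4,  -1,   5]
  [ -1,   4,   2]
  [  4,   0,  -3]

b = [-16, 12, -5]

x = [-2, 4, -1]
No

Ax = [-17, 16, -5] ≠ b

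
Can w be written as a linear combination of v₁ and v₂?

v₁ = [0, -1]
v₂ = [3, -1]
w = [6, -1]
Yes

Form the augmented matrix and row-reduce:
[v₁|v₂|w] = 
  [  0,   3,   6]
  [ -1,  -1,  -1]
Swap R1 ↔ R2
REF = 
  [ -1,  -1,  -1]
  [  0,   3,   6]

No row of the form [0 0 | nonzero], so the system is consistent. Back-substitution gives c₁ = -1, c₂ = 2: w = (-1)·v₁ + (2)·v₂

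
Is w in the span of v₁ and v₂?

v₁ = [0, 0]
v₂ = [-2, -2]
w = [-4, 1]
No

Form the augmented matrix and row-reduce:
[v₁|v₂|w] = 
  [  0,  -2,  -4]
  [  0,  -2,   1]
R2 → R2 - (1)·R1
REF = 
  [  0,  -2,  -4]
  [  0,   0,   5]

Row 2 reads [0 0 | 5], i.e. 0 = 5, so the system is inconsistent and w ∉ span{v₁, v₂}.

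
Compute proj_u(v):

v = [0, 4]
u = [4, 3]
proj_u(v) = [48/25, 36/25]

v·u = (0)(4) + (4)(3) = 12
u·u = (4)² + (3)² = 25
proj_u(v) = (v·u / u·u) × u = (12/25) × u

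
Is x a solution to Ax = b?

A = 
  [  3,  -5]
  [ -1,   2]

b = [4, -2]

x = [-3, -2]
No

Ax = [1, -1] ≠ b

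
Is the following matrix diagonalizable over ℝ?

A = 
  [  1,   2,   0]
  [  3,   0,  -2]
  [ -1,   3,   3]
No

Characteristic polynomial: det(λI - A) = λ³ - 4λ² + 3λ + 8
Testing integer divisors of the constant term: p(-1) = 0, so (λ + 1) is a factor:
p(λ) = (λ + 1)(λ² - 5λ + 8)
λ² - 5λ + 8 = 0  ⇒  λ = (5 ± √((-5)² - 4·(8)))/2 = (5 ± √(-7))/2
  = (5 + i√7)/2,  (5 - i√7)/2
Eigenvalues: -1, (5 + i√7)/2, (5 - i√7)/2  (≈ -1, 2.5 + 1.323i, 2.5 - 1.323i)
Has complex eigenvalues (not diagonalizable over ℝ).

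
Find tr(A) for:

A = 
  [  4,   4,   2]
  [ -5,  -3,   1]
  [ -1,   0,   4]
5

tr(A) = 4 + -3 + 4 = 5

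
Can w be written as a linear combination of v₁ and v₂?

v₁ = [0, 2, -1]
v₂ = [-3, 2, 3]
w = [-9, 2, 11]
Yes

Form the augmented matrix and row-reduce:
[v₁|v₂|w] = 
  [  0,  -3,  -9]
  [  2,   2,   2]
  [ -1,   3,  11]
Swap R1 ↔ R2
R3 → R3 + (1/2)·R1
R3 → R3 + (4/3)·R2
REF = 
  [  2,   2,   2]
  [  0,  -3,  -9]
  [  0,   0,   0]

No row of the form [0 0 | nonzero], so the system is consistent. Back-substitution gives c₁ = -2, c₂ = 3: w = (-2)·v₁ + (3)·v₂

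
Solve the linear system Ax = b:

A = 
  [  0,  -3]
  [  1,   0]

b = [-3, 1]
x = [1, 1]

Row reduce the augmented matrix [A|b]:
Swap R1 ↔ R2
REF = 
  [  1,   0,   1]
  [  0,  -3,  -3]

Back-substitution:
x₂ = (-3) / (-3) = 1
x₁ = (1 - (0)(1)) / 1 = 1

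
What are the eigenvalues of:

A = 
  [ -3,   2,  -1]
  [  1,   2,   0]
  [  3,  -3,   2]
λ = 1, √7, -√7  (≈ 1, 2.646, -2.646)

Characteristic polynomial: det(λI - A) = λ³ - λ² - 7λ + 7
Testing integer divisors of the constant term: p(1) = 0, so (λ - 1) is a factor:
p(λ) = (λ - 1)(λ² - 7)
λ² - 7 = 0  ⇒  λ = (0 ± √((0)² - 4·(-7)))/2 = (0 ± √(28))/2
  = √7,  -√7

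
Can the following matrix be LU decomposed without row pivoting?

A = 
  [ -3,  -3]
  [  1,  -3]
Yes.
A[1,1] = -3 ≠ 0, so Gaussian elimination proceeds without a row swap: multiplier ℓ₂₁ = (1)/(-3) = -1/3, and U[2,2] = -3 - (-1/3)(-3) = -4.
L = 
  [   1,    0]
  [-1/3,    1]
U = 
  [ -3,  -3]
  [  0,  -4]
Check row 2 of LU: [(-1/3)(-3), (-1/3)(-3) + (-4)] = [1, -3] = row 2 of A ✓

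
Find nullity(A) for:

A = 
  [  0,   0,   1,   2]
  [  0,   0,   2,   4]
nullity(A) = 3

Row reduce:
R2 → R2 - (2)·R1
REF = 
  [  0,   0,   1,   2]
  [  0,   0,   0,   0]
Pivot columns: 3 → 1 pivot.
rank(A) = 1, so nullity(A) = 4 - 1 = 3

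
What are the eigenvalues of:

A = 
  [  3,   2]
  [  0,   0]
λ = 3, 0

tr(A) = 3, det(A) = 0
Characteristic polynomial: λ² - tr(A)λ + det(A) = λ² - 3λ
λ² - 3λ = λ(λ - 3)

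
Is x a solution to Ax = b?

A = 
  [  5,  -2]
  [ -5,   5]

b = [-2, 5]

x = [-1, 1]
No

Ax = [-7, 10] ≠ b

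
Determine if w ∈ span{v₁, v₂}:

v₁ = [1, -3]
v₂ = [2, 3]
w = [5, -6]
Yes

Form the augmented matrix and row-reduce:
[v₁|v₂|w] = 
  [  1,   2,   5]
  [ -3,   3,  -6]
R2 → R2 + (3)·R1
REF = 
  [  1,   2,   5]
  [  0,   9,   9]

No row of the form [0 0 | nonzero], so the system is consistent. Back-substitution gives c₁ = 3, c₂ = 1: w = (3)·v₁ + (1)·v₂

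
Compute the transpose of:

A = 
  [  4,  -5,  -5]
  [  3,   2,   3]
Aᵀ = 
  [  4,   3]
  [ -5,   2]
  [ -5,   3]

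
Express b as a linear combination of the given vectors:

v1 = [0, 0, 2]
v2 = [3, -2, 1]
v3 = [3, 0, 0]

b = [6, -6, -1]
c1 = -2, c2 = 3, c3 = -1

b = -2·v1 + 3·v2 + -1·v3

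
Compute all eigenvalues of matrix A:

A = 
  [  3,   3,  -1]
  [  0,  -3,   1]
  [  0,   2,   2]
Characteristic polynomial: det(λI - A) = λ³ - 2λ² - 11λ + 24
Testing integer divisors of the constant term: p(3) = 0, so (λ - 3) is a factor:
p(λ) = (λ - 3)(λ² + λ - 8)
λ² + λ - 8 = 0  ⇒  λ = (-1 ± √((1)² - 4·(-8)))/2 = (-1 ± √(33))/2
  = (-1 + √33)/2,  (-1 - √33)/2

λ = 3, (-1 + √33)/2, (-1 - √33)/2  (≈ 3, 2.372, -3.372)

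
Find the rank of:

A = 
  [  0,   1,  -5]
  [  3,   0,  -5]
Row reduce:
Swap R1 ↔ R2
REF = 
  [  3,   0,  -5]
  [  0,   1,  -5]
Pivot columns: 1, 2 → 2 pivots.

rank(A) = 2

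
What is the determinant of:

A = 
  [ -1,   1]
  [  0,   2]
For a 2×2 matrix, det = ad - bc = (-1)(2) - (1)(0) = -2

det(A) = -2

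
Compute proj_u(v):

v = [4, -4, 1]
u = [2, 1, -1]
v·u = (4)(2) + (-4)(1) + (1)(-1) = 3
u·u = (2)² + (1)² + (-1)² = 6
proj_u(v) = (v·u / u·u) × u = (3/6) × u = (1/2) × u

proj_u(v) = [1, 1/2, -1/2]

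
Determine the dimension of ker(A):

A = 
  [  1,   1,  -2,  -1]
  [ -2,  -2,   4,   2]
nullity(A) = 3

Row reduce:
R2 → R2 + (2)·R1
REF = 
  [  1,   1,  -2,  -1]
  [  0,   0,   0,   0]
Pivot columns: 1 → 1 pivot.
rank(A) = 1, so nullity(A) = 4 - 1 = 3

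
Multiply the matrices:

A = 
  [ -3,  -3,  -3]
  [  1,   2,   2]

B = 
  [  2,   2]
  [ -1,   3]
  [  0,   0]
A is 2×3 and B is 3×2, so AB is 2×2. Each entry is (row of A)·(column of B):
AB[1,1] = (-3)(2) + (-3)(-1) + (-3)(0) = -3
AB[1,2] = (-3)(2) + (-3)(3) + (-3)(0) = -15
AB[2,1] = (1)(2) + (2)(-1) + (2)(0) = 0
AB[2,2] = (1)(2) + (2)(3) + (2)(0) = 8

AB = 
  [ -3, -15]
  [  0,   8]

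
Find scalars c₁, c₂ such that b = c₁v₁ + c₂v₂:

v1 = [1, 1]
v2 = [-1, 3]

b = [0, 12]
c1 = 3, c2 = 3

b = 3·v1 + 3·v2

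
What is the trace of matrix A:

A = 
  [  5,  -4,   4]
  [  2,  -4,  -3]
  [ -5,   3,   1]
2

tr(A) = 5 + -4 + 1 = 2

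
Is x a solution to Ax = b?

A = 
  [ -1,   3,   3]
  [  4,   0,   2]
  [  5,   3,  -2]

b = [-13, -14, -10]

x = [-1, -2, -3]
No

Ax = [-14, -10, -5] ≠ b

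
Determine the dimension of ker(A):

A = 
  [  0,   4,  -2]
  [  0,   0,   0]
nullity(A) = 2

Row reduce:
(no row operations needed)
REF = 
  [  0,   4,  -2]
  [  0,   0,   0]
Pivot columns: 2 → 1 pivot.
rank(A) = 1, so nullity(A) = 3 - 1 = 2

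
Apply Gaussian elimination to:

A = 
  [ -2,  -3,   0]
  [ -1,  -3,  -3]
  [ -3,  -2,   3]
Row operations:
R2 → R2 - (1/2)·R1
R3 → R3 - (3/2)·R1
R3 → R3 + (5/3)·R2

Resulting echelon form:
REF = 
  [  -2,   -3,    0]
  [   0, -3/2,   -3]
  [   0,    0,   -2]

Rank = 3 (number of non-zero pivot rows).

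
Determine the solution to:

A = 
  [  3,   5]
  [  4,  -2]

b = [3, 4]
Row reduce the augmented matrix [A|b]:
R2 → R2 - (4/3)·R1
REF = 
  [    3,     5,     3]
  [    0, -26/3,     0]

Back-substitution:
x₂ = 0 / (-26/3) = 0
x₁ = (3 - (5)(0)) / 3 = 1

x = [1, 0]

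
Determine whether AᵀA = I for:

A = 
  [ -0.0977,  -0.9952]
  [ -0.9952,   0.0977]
Yes

AᵀA = 
  [  1,   0]
  [  0,   1]
≈ I (equal to I up to the 4-dp rounding of the entries)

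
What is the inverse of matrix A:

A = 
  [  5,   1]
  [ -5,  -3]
det(A) = (5)(-3) - (1)(-5) = -10
For a 2×2 matrix, A⁻¹ = (1/det(A)) · [[d, -b], [-c, a]]
    = (-1/10) · [[-3, -1], [5, 5]]

A⁻¹ = 
  [3/10, 1/10]
  [-1/2, -1/2]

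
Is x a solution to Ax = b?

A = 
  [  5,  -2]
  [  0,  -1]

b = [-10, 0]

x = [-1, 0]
No

Ax = [-5, 0] ≠ b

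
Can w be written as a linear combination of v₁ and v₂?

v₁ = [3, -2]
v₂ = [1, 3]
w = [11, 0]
Yes

Form the augmented matrix and row-reduce:
[v₁|v₂|w] = 
  [  3,   1,  11]
  [ -2,   3,   0]
R2 → R2 + (2/3)·R1
REF = 
  [   3,    1,   11]
  [   0, 11/3, 22/3]

No row of the form [0 0 | nonzero], so the system is consistent. Back-substitution gives c₁ = 3, c₂ = 2: w = (3)·v₁ + (2)·v₂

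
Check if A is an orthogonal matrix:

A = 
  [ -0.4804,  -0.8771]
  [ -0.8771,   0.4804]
Yes

AᵀA = 
  [  1.0001,   0]
  [  0,   1.0001]
≈ I (equal to I up to the 4-dp rounding of the entries)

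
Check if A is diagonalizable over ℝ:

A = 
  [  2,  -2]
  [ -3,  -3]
Yes

tr(A) = -1, det(A) = -12
Characteristic polynomial: λ² - tr(A)λ + det(A) = λ² + λ - 12
λ² + λ - 12 = (λ + 4)(λ - 3)
Eigenvalues: 3, -4
λ=-4: alg. mult. = 1, geom. mult. = 2 - rank(A - (-4)I) = 2 - 1 = 1
λ=3: alg. mult. = 1, geom. mult. = 2 - rank(A - (3)I) = 2 - 1 = 1
Sum of geometric multiplicities equals n, so A has n independent eigenvectors.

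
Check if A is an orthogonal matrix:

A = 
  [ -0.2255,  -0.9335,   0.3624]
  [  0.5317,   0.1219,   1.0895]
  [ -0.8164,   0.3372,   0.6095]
No

AᵀA = 
  [  1.0001,   0,   0]
  [  0,   1,   0]
  [  0,   0,   1.6898]
≠ I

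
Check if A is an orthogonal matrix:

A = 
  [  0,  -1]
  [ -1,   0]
Yes

AᵀA = 
  [  1,   0]
  [  0,   1]
= I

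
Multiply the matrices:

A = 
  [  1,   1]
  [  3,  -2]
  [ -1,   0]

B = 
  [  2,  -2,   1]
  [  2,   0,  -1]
AB = 
  [  4,  -2,   0]
  [  2,  -6,   5]
  [ -2,   2,  -1]

A is 3×2 and B is 2×3, so AB is 3×3. Each entry is (row of A)·(column of B):
AB[1,1] = (1)(2) + (1)(2) = 4
AB[1,2] = (1)(-2) + (1)(0) = -2
AB[1,3] = (1)(1) + (1)(-1) = 0
AB[2,1] = (3)(2) + (-2)(2) = 2
AB[2,2] = (3)(-2) + (-2)(0) = -6
AB[2,3] = (3)(1) + (-2)(-1) = 5
AB[3,1] = (-1)(2) + (0)(2) = -2
AB[3,2] = (-1)(-2) + (0)(0) = 2
AB[3,3] = (-1)(1) + (0)(-1) = -1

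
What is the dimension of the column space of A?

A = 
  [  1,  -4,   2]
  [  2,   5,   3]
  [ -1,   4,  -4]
Row reduce:
R2 → R2 - (2)·R1
R3 → R3 + (1)·R1
REF = 
  [  1,  -4,   2]
  [  0,  13,  -1]
  [  0,   0,  -2]
Pivot columns: 1, 2, 3 → 3 pivots.
dim(Col(A)) = number of pivot columns = 3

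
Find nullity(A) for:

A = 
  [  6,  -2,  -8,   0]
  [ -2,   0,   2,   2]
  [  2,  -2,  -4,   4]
nullity(A) = 2

Row reduce:
R2 → R2 + (1/3)·R1
R3 → R3 - (1/3)·R1
R3 → R3 - (2)·R2
REF = 
  [   6,   -2,   -8,    0]
  [   0, -2/3, -2/3,    2]
  [   0,    0,    0,    0]
Pivot columns: 1, 2 → 2 pivots.
rank(A) = 2, so nullity(A) = 4 - 2 = 2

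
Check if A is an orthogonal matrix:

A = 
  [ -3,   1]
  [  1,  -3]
No

AᵀA = 
  [ 10,  -6]
  [ -6,  10]
≠ I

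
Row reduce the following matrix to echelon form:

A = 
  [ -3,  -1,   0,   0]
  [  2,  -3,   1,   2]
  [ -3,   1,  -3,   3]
Row operations:
R2 → R2 + (2/3)·R1
R3 → R3 - (1)·R1
R3 → R3 + (6/11)·R2

Resulting echelon form:
REF = 
  [    -3,     -1,      0,      0]
  [     0,  -11/3,      1,      2]
  [     0,      0, -27/11,  45/11]

Rank = 3 (number of non-zero pivot rows).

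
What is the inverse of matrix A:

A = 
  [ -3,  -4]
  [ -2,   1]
det(A) = (-3)(1) - (-4)(-2) = -11
For a 2×2 matrix, A⁻¹ = (1/det(A)) · [[d, -b], [-c, a]]
    = (-1/11) · [[1, 4], [2, -3]]

A⁻¹ = 
  [-1/11, -4/11]
  [-2/11,  3/11]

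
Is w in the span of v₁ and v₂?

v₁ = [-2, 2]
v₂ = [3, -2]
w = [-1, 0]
Yes

Form the augmented matrix and row-reduce:
[v₁|v₂|w] = 
  [ -2,   3,  -1]
  [  2,  -2,   0]
R2 → R2 + (1)·R1
REF = 
  [ -2,   3,  -1]
  [  0,   1,  -1]

No row of the form [0 0 | nonzero], so the system is consistent. Back-substitution gives c₁ = -1, c₂ = -1: w = (-1)·v₁ + (-1)·v₂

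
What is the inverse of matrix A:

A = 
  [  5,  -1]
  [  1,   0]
det(A) = (5)(0) - (-1)(1) = 1
For a 2×2 matrix, A⁻¹ = (1/det(A)) · [[d, -b], [-c, a]]
    = (1) · [[0, 1], [-1, 5]]

A⁻¹ = 
  [  0,   1]
  [ -1,   5]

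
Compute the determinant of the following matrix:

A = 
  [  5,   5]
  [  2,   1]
-5

For a 2×2 matrix, det = ad - bc = (5)(1) - (5)(2) = -5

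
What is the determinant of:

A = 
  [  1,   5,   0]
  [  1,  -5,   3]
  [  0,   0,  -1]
10

Cofactor expansion along row 1:
det(A) = (1)·((-5)(-1) - (3)(0)) - (5)·((1)(-1) - (3)(0)) + (0)·((1)(0) - (-5)(0))
  = (1)(5) - (5)(-1) + (0)(0)
  = 10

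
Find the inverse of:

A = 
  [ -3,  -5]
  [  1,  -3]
det(A) = (-3)(-3) - (-5)(1) = 14
For a 2×2 matrix, A⁻¹ = (1/det(A)) · [[d, -b], [-c, a]]
    = (1/14) · [[-3, 5], [-1, -3]]

A⁻¹ = 
  [-3/14,  5/14]
  [-1/14, -3/14]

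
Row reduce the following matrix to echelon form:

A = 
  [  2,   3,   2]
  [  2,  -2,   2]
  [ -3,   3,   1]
Row operations:
R2 → R2 - (1)·R1
R3 → R3 + (3/2)·R1
R3 → R3 + (3/2)·R2

Resulting echelon form:
REF = 
  [  2,   3,   2]
  [  0,  -5,   0]
  [  0,   0,   4]

Rank = 3 (number of non-zero pivot rows).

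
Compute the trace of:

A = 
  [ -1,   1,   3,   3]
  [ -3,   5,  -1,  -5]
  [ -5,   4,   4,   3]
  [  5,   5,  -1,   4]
12

tr(A) = -1 + 5 + 4 + 4 = 12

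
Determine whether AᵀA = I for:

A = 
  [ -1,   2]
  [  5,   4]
No

AᵀA = 
  [ 26,  18]
  [ 18,  20]
≠ I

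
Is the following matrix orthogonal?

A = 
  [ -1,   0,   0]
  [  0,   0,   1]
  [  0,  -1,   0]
Yes

AᵀA = 
  [  1,   0,   0]
  [  0,   1,   0]
  [  0,   0,   1]
= I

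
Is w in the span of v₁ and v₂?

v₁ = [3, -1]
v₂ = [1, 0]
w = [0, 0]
Yes

Form the augmented matrix and row-reduce:
[v₁|v₂|w] = 
  [  3,   1,   0]
  [ -1,   0,   0]
R2 → R2 + (1/3)·R1
REF = 
  [  3,   1,   0]
  [  0, 1/3,   0]

No row of the form [0 0 | nonzero], so the system is consistent. Back-substitution gives c₁ = 0, c₂ = 0: w = (0)·v₁ + (0)·v₂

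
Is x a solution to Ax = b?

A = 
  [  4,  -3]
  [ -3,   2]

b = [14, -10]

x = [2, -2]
Yes

Ax = [14, -10] = b ✓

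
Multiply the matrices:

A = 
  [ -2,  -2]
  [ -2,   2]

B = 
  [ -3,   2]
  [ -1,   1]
A is 2×2 and B is 2×2, so AB is 2×2. Each entry is (row of A)·(column of B):
AB[1,1] = (-2)(-3) + (-2)(-1) = 8
AB[1,2] = (-2)(2) + (-2)(1) = -6
AB[2,1] = (-2)(-3) + (2)(-1) = 4
AB[2,2] = (-2)(2) + (2)(1) = -2

AB = 
  [  8,  -6]
  [  4,  -2]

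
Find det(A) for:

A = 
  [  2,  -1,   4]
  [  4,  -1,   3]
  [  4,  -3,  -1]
-28

Cofactor expansion along row 1:
det(A) = (2)·((-1)(-1) - (3)(-3)) - (-1)·((4)(-1) - (3)(4)) + (4)·((4)(-3) - (-1)(4))
  = (2)(10) - (-1)(-16) + (4)(-8)
  = -28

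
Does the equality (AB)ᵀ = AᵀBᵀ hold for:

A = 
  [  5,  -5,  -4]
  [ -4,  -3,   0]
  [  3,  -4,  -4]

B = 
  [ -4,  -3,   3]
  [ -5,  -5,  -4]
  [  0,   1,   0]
No

(AB)ᵀ = 
  [  5,  31,   8]
  [  6,  27,   7]
  [ 35,   0,  25]

AᵀBᵀ = 
  [  1, -17,  -4]
  [ 17,  56,  -3]
  [  4,  36,   0]

The two matrices differ, so (AB)ᵀ ≠ AᵀBᵀ in general. The correct identity is (AB)ᵀ = BᵀAᵀ.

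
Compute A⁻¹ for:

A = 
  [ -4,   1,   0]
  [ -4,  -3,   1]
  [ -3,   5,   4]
det(A) = (-4)·((-3)(4) - (1)(5)) - (1)·((-4)(4) - (1)(-3)) + (0)·((-4)(5) - (-3)(-3))
  = (-4)(-17) - (1)(-13) + (0)(-29)
  = 81
det(A) = 81 ≠ 0, so A is invertible.

Cofactors Cᵢⱼ = (-1)ⁱ⁺ʲ·Mᵢⱼ:
C = 
  [-17,  13, -29]
  [ -4, -16,  17]
  [  1,   4,  16]

adj(A) = Cᵀ:
adj(A) = 
  [-17,  -4,   1]
  [ 13, -16,   4]
  [-29,  17,  16]

A⁻¹ = (1/81) · adj(A):
A⁻¹ = 
  [-17/81,  -4/81,   1/81]
  [ 13/81, -16/81,   4/81]
  [-29/81,  17/81,  16/81]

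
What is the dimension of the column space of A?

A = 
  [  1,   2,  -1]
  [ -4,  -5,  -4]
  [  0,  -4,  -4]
Row reduce:
R2 → R2 + (4)·R1
R3 → R3 + (4/3)·R2
REF = 
  [    1,     2,    -1]
  [    0,     3,    -8]
  [    0,     0, -44/3]
Pivot columns: 1, 2, 3 → 3 pivots.
dim(Col(A)) = number of pivot columns = 3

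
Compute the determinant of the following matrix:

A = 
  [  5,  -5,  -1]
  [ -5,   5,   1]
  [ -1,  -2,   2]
Cofactor expansion along row 1:
det(A) = (5)·((5)(2) - (1)(-2)) - (-5)·((-5)(2) - (1)(-1)) + (-1)·((-5)(-2) - (5)(-1))
  = (5)(12) - (-5)(-9) + (-1)(15)
  = 0

det(A) = 0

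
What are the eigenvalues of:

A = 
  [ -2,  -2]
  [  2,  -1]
λ = (-3 + i√15)/2, (-3 - i√15)/2  (≈ -1.5 + 1.936i, -1.5 - 1.936i)

tr(A) = -3, det(A) = 6
Characteristic polynomial: λ² - tr(A)λ + det(A) = λ² + 3λ + 6
λ² + 3λ + 6 = 0  ⇒  λ = (-3 ± √((3)² - 4·(6)))/2 = (-3 ± √(-15))/2
  = (-3 + i√15)/2,  (-3 - i√15)/2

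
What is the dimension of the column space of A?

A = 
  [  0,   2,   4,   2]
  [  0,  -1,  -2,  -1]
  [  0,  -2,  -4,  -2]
dim(Col(A)) = 1

Row reduce:
R2 → R2 + (1/2)·R1
R3 → R3 + (1)·R1
REF = 
  [  0,   2,   4,   2]
  [  0,   0,   0,   0]
  [  0,   0,   0,   0]
Pivot columns: 2 → 1 pivot.
dim(Col(A)) = number of pivot columns = 1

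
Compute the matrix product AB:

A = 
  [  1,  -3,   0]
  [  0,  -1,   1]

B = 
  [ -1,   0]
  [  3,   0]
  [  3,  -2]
A is 2×3 and B is 3×2, so AB is 2×2. Each entry is (row of A)·(column of B):
AB[1,1] = (1)(-1) + (-3)(3) + (0)(3) = -10
AB[1,2] = (1)(0) + (-3)(0) + (0)(-2) = 0
AB[2,1] = (0)(-1) + (-1)(3) + (1)(3) = 0
AB[2,2] = (0)(0) + (-1)(0) + (1)(-2) = -2

AB = 
  [-10,   0]
  [  0,  -2]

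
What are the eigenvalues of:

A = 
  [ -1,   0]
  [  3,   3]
tr(A) = 2, det(A) = -3
Characteristic polynomial: λ² - tr(A)λ + det(A) = λ² - 2λ - 3
λ² - 2λ - 3 = (λ + 1)(λ - 3)

λ = 3, -1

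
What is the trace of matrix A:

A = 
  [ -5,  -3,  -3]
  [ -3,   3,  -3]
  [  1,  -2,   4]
2

tr(A) = -5 + 3 + 4 = 2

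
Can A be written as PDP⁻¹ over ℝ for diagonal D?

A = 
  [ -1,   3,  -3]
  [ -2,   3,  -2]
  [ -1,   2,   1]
No

Characteristic polynomial: det(λI - A) = λ³ - 3λ² + 6λ - 8
Testing integer divisors of the constant term: p(2) = 0, so (λ - 2) is a factor:
p(λ) = (λ - 2)(λ² - λ + 4)
λ² - λ + 4 = 0  ⇒  λ = (1 ± √((-1)² - 4·(4)))/2 = (1 ± √(-15))/2
  = (1 + i√15)/2,  (1 - i√15)/2
Eigenvalues: 2, (1 + i√15)/2, (1 - i√15)/2  (≈ 2, 0.5 + 1.936i, 0.5 - 1.936i)
Has complex eigenvalues (not diagonalizable over ℝ).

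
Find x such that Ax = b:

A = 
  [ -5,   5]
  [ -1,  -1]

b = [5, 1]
x = [-1, 0]

Row reduce the augmented matrix [A|b]:
R2 → R2 - (1/5)·R1
REF = 
  [ -5,   5,   5]
  [  0,  -2,   0]

Back-substitution:
x₂ = 0 / (-2) = 0
x₁ = (5 - (5)(0)) / (-5) = -1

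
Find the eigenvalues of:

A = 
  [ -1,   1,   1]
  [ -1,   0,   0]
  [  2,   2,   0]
λ = -2, (1 + i√3)/2, (1 - i√3)/2  (≈ -2, 0.5 + 0.866i, 0.5 - 0.866i)

Characteristic polynomial: det(λI - A) = λ³ + λ² - λ + 2
Testing integer divisors of the constant term: p(-2) = 0, so (λ + 2) is a factor:
p(λ) = (λ + 2)(λ² - λ + 1)
λ² - λ + 1 = 0  ⇒  λ = (1 ± √((-1)² - 4·(1)))/2 = (1 ± √(-3))/2
  = (1 + i√3)/2,  (1 - i√3)/2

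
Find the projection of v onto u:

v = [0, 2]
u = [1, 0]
proj_u(v) = [0, 0]

v·u = (0)(1) + (2)(0) = 0
u·u = (1)² + (0)² = 1
proj_u(v) = (v·u / u·u) × u = (0/1) × u = (0) × u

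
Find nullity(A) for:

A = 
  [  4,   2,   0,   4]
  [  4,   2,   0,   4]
nullity(A) = 3

Row reduce:
R2 → R2 - (1)·R1
REF = 
  [  4,   2,   0,   4]
  [  0,   0,   0,   0]
Pivot columns: 1 → 1 pivot.
rank(A) = 1, so nullity(A) = 4 - 1 = 3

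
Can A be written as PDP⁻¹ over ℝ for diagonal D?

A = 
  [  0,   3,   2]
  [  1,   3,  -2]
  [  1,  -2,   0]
Yes

Characteristic polynomial: det(λI - A) = λ³ - 3λ² - 9λ + 16
By the rational root theorem any rational root is an integer dividing 16; none of those is a root, so p(λ) has no rational roots and hence (being an irreducible cubic) no repeated roots.
Discriminant of the cubic: Δ = 6237
Δ > 0 ⇒ three distinct real eigenvalues: λ ≈ -2.656, 1.423, 4.233
Three distinct real eigenvalues, so A has 3 independent eigenvectors.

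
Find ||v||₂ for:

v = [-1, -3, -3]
4.359

||v||₂ = √((-1)² + (-3)² + (-3)²) = √19 = 4.359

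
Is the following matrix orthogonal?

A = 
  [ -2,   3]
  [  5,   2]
No

AᵀA = 
  [ 29,   4]
  [  4,  13]
≠ I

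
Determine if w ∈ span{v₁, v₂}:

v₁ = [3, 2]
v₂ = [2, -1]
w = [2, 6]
Yes

Form the augmented matrix and row-reduce:
[v₁|v₂|w] = 
  [  3,   2,   2]
  [  2,  -1,   6]
R2 → R2 - (2/3)·R1
REF = 
  [   3,    2,    2]
  [   0, -7/3, 14/3]

No row of the form [0 0 | nonzero], so the system is consistent. Back-substitution gives c₁ = 2, c₂ = -2: w = (2)·v₁ + (-2)·v₂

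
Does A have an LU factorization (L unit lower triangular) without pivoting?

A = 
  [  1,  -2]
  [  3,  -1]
Yes.
A[1,1] = 1 ≠ 0, so Gaussian elimination proceeds without a row swap: multiplier ℓ₂₁ = (3)/(1) = 3, and U[2,2] = -1 - (3)(-2) = 5.
L = 
  [  1,   0]
  [  3,   1]
U = 
  [  1,  -2]
  [  0,   5]
Check row 2 of LU: [(3)(1), (3)(-2) + 5] = [3, -1] = row 2 of A ✓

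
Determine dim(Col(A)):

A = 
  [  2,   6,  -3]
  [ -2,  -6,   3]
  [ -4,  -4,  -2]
dim(Col(A)) = 2

Row reduce:
R2 → R2 + (1)·R1
R3 → R3 + (2)·R1
Swap R2 ↔ R3
REF = 
  [  2,   6,  -3]
  [  0,   8,  -8]
  [  0,   0,   0]
Pivot columns: 1, 2 → 2 pivots.
dim(Col(A)) = number of pivot columns = 2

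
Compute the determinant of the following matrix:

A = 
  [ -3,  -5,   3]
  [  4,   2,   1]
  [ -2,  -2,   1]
6

Cofactor expansion along row 1:
det(A) = (-3)·((2)(1) - (1)(-2)) - (-5)·((4)(1) - (1)(-2)) + (3)·((4)(-2) - (2)(-2))
  = (-3)(4) - (-5)(6) + (3)(-4)
  = 6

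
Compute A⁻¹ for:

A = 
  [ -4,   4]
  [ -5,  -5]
det(A) = (-4)(-5) - (4)(-5) = 40
For a 2×2 matrix, A⁻¹ = (1/det(A)) · [[d, -b], [-c, a]]
    = (1/40) · [[-5, -4], [5, -4]]

A⁻¹ = 
  [ -1/8, -1/10]
  [  1/8, -1/10]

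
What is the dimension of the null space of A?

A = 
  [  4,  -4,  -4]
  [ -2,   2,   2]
nullity(A) = 2

Row reduce:
R2 → R2 + (1/2)·R1
REF = 
  [  4,  -4,  -4]
  [  0,   0,   0]
Pivot columns: 1 → 1 pivot.
rank(A) = 1, so nullity(A) = 3 - 1 = 2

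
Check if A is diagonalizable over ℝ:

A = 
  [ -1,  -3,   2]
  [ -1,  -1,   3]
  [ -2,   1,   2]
No

Characteristic polynomial: det(λI - A) = λ³ - 5λ - 11
By the rational root theorem any rational root is an integer dividing 11; none of those is a root, so p(λ) has no rational roots and hence (being an irreducible cubic) no repeated roots.
Discriminant of the cubic: Δ = -2767
Δ < 0 ⇒ one real eigenvalue and a complex-conjugate pair: λ ≈ 2.954, -1.477 + 1.242i, -1.477 - 1.242i
Has complex eigenvalues (not diagonalizable over ℝ).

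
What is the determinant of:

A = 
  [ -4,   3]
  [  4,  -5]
8

For a 2×2 matrix, det = ad - bc = (-4)(-5) - (3)(4) = 8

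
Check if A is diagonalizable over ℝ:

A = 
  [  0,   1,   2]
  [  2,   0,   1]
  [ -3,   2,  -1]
No

Characteristic polynomial: det(λI - A) = λ³ + λ² + 2λ - 7
By the rational root theorem any rational root is an integer dividing 7; none of those is a root, so p(λ) has no rational roots and hence (being an irreducible cubic) no repeated roots.
Discriminant of the cubic: Δ = -1575
Δ < 0 ⇒ one real eigenvalue and a complex-conjugate pair: λ ≈ -1.176 + 1.948i, -1.176 - 1.948i, 1.352
Has complex eigenvalues (not diagonalizable over ℝ).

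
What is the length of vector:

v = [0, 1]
1

||v||₂ = √((0)² + (1)²) = √1 = 1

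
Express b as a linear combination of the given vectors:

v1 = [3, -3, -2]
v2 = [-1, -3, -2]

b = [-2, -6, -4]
c1 = 0, c2 = 2

b = 0·v1 + 2·v2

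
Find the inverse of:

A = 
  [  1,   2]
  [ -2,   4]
det(A) = (1)(4) - (2)(-2) = 8
For a 2×2 matrix, A⁻¹ = (1/det(A)) · [[d, -b], [-c, a]]
    = (1/8) · [[4, -2], [2, 1]]

A⁻¹ = 
  [ 1/2, -1/4]
  [ 1/4,  1/8]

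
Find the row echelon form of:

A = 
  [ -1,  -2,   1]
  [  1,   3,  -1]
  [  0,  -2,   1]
Row operations:
R2 → R2 + (1)·R1
R3 → R3 + (2)·R2

Resulting echelon form:
REF = 
  [ -1,  -2,   1]
  [  0,   1,   0]
  [  0,   0,   1]

Rank = 3 (number of non-zero pivot rows).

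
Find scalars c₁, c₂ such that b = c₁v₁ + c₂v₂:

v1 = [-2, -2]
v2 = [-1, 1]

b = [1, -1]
c1 = 0, c2 = -1

b = 0·v1 + -1·v2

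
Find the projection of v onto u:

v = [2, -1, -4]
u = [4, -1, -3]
v·u = (2)(4) + (-1)(-1) + (-4)(-3) = 21
u·u = (4)² + (-1)² + (-3)² = 26
proj_u(v) = (v·u / u·u) × u = (21/26) × u

proj_u(v) = [42/13, -21/26, -63/26]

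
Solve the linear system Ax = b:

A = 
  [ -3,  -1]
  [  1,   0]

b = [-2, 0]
x = [0, 2]

Row reduce the augmented matrix [A|b]:
R2 → R2 + (1/3)·R1
REF = 
  [  -3,   -1,   -2]
  [   0, -1/3, -2/3]

Back-substitution:
x₂ = (-2/3) / (-1/3) = 2
x₁ = (-2 - (-1)(2)) / (-3) = 0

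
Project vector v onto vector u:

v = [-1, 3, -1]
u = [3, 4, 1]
v·u = (-1)(3) + (3)(4) + (-1)(1) = 8
u·u = (3)² + (4)² + (1)² = 26
proj_u(v) = (v·u / u·u) × u = (8/26) × u = (4/13) × u

proj_u(v) = [12/13, 16/13, 4/13]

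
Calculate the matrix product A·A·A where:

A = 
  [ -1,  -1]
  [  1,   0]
A² = A·A:
A²[1,1] = (-1)(-1) + (-1)(1) = 0
A²[1,2] = (-1)(-1) + (-1)(0) = 1
A²[2,1] = (1)(-1) + (0)(1) = -1
A²[2,2] = (1)(-1) + (0)(0) = -1
A² = 
  [  0,   1]
  [ -1,  -1]

A^3 = A^2·A:
A^3[1,1] = (0)(-1) + (1)(1) = 1
A^3[1,2] = (0)(-1) + (1)(0) = 0
A^3[2,1] = (-1)(-1) + (-1)(1) = 0
A^3[2,2] = (-1)(-1) + (-1)(0) = 1
A^3 = 
  [  1,   0]
  [  0,   1]

Therefore
A^3 = 
  [  1,   0]
  [  0,   1]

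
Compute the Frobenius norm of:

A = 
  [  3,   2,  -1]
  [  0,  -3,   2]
||A||_F = 5.196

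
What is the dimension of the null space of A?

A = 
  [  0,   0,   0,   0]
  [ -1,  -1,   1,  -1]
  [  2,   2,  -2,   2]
nullity(A) = 3

Row reduce:
Swap R1 ↔ R2
R3 → R3 + (2)·R1
REF = 
  [ -1,  -1,   1,  -1]
  [  0,   0,   0,   0]
  [  0,   0,   0,   0]
Pivot columns: 1 → 1 pivot.
rank(A) = 1, so nullity(A) = 4 - 1 = 3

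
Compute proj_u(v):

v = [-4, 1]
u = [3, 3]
v·u = (-4)(3) + (1)(3) = -9
u·u = (3)² + (3)² = 18
proj_u(v) = (v·u / u·u) × u = (-9/18) × u = (-1/2) × u

proj_u(v) = [-3/2, -3/2]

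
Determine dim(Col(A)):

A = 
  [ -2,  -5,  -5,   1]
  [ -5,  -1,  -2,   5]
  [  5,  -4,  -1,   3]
Row reduce:
R2 → R2 - (5/2)·R1
R3 → R3 + (5/2)·R1
R3 → R3 + (33/23)·R2
REF = 
  [    -2,     -5,     -5,      1]
  [     0,   23/2,   21/2,    5/2]
  [     0,      0,  36/23, 209/23]
Pivot columns: 1, 2, 3 → 3 pivots.
dim(Col(A)) = number of pivot columns = 3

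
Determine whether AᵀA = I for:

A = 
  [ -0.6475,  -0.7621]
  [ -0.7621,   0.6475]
Yes

AᵀA = 
  [  1.0001,   0]
  [  0,   1.0001]
≈ I (equal to I up to the 4-dp rounding of the entries)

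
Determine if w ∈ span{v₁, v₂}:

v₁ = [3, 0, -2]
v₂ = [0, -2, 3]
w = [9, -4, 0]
Yes

Form the augmented matrix and row-reduce:
[v₁|v₂|w] = 
  [  3,   0,   9]
  [  0,  -2,  -4]
  [ -2,   3,   0]
R3 → R3 + (2/3)·R1
R3 → R3 + (3/2)·R2
REF = 
  [  3,   0,   9]
  [  0,  -2,  -4]
  [  0,   0,   0]

No row of the form [0 0 | nonzero], so the system is consistent. Back-substitution gives c₁ = 3, c₂ = 2: w = (3)·v₁ + (2)·v₂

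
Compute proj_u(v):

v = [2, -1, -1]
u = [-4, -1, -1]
proj_u(v) = [4/3, 1/3, 1/3]

v·u = (2)(-4) + (-1)(-1) + (-1)(-1) = -6
u·u = (-4)² + (-1)² + (-1)² = 18
proj_u(v) = (v·u / u·u) × u = (-6/18) × u = (-1/3) × u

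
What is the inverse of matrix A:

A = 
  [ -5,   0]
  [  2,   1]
det(A) = (-5)(1) - (0)(2) = -5
For a 2×2 matrix, A⁻¹ = (1/det(A)) · [[d, -b], [-c, a]]
    = (-1/5) · [[1, 0], [-2, -5]]

A⁻¹ = 
  [-1/5,    0]
  [ 2/5,    1]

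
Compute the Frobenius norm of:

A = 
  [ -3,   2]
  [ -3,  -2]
||A||_F = 5.099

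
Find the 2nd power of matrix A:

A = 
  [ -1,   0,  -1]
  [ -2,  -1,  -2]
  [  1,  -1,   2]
A² = A·A:
A²[1,1] = (-1)(-1) + (0)(-2) + (-1)(1) = 0
A²[1,2] = (-1)(0) + (0)(-1) + (-1)(-1) = 1
A²[1,3] = (-1)(-1) + (0)(-2) + (-1)(2) = -1
A²[2,1] = (-2)(-1) + (-1)(-2) + (-2)(1) = 2
A²[2,2] = (-2)(0) + (-1)(-1) + (-2)(-1) = 3
A²[2,3] = (-2)(-1) + (-1)(-2) + (-2)(2) = 0
A²[3,1] = (1)(-1) + (-1)(-2) + (2)(1) = 3
A²[3,2] = (1)(0) + (-1)(-1) + (2)(-1) = -1
A²[3,3] = (1)(-1) + (-1)(-2) + (2)(2) = 5
A² = 
  [  0,   1,  -1]
  [  2,   3,   0]
  [  3,  -1,   5]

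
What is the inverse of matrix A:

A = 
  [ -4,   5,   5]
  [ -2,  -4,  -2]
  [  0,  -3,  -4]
det(A) = (-4)·((-4)(-4) - (-2)(-3)) - (5)·((-2)(-4) - (-2)(0)) + (5)·((-2)(-3) - (-4)(0))
  = (-4)(10) - (5)(8) + (5)(6)
  = -50
det(A) = -50 ≠ 0, so A is invertible.

Cofactors Cᵢⱼ = (-1)ⁱ⁺ʲ·Mᵢⱼ:
C = 
  [ 10,  -8,   6]
  [  5,  16, -12]
  [ 10, -18,  26]

adj(A) = Cᵀ:
adj(A) = 
  [ 10,   5,  10]
  [ -8,  16, -18]
  [  6, -12,  26]

A⁻¹ = (-1/50) · adj(A):
A⁻¹ = 
  [  -1/5,  -1/10,   -1/5]
  [  4/25,  -8/25,   9/25]
  [ -3/25,   6/25, -13/25]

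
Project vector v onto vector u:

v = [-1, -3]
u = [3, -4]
v·u = (-1)(3) + (-3)(-4) = 9
u·u = (3)² + (-4)² = 25
proj_u(v) = (v·u / u·u) × u = (9/25) × u

proj_u(v) = [27/25, -36/25]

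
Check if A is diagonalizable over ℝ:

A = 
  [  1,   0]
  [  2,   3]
Yes

tr(A) = 4, det(A) = 3
Characteristic polynomial: λ² - tr(A)λ + det(A) = λ² - 4λ + 3
λ² - 4λ + 3 = (λ - 1)(λ - 3)
Eigenvalues: 3, 1
λ=1: alg. mult. = 1, geom. mult. = 2 - rank(A - (1)I) = 2 - 1 = 1
λ=3: alg. mult. = 1, geom. mult. = 2 - rank(A - (3)I) = 2 - 1 = 1
Sum of geometric multiplicities equals n, so A has n independent eigenvectors.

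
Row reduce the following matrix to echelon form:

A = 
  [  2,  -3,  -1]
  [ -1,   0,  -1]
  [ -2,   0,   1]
Row operations:
R2 → R2 + (1/2)·R1
R3 → R3 + (1)·R1
R3 → R3 - (2)·R2

Resulting echelon form:
REF = 
  [   2,   -3,   -1]
  [   0, -3/2, -3/2]
  [   0,    0,    3]

Rank = 3 (number of non-zero pivot rows).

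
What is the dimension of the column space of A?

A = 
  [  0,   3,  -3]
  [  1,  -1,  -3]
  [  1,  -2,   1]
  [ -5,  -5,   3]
dim(Col(A)) = 3

Row reduce:
Swap R1 ↔ R2
R3 → R3 - (1)·R1
R4 → R4 + (5)·R1
R3 → R3 + (1/3)·R2
R4 → R4 + (10/3)·R2
R4 → R4 + (22/3)·R3
REF = 
  [  1,  -1,  -3]
  [  0,   3,  -3]
  [  0,   0,   3]
  [  0,   0,   0]
Pivot columns: 1, 2, 3 → 3 pivots.
dim(Col(A)) = number of pivot columns = 3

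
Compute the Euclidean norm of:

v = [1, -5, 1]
5.196

||v||₂ = √((1)² + (-5)² + (1)²) = √27 = 5.196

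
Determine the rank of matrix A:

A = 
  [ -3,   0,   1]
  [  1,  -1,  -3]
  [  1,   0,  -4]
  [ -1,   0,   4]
rank(A) = 3

Row reduce:
R2 → R2 + (1/3)·R1
R3 → R3 + (1/3)·R1
R4 → R4 - (1/3)·R1
R4 → R4 + (1)·R3
REF = 
  [   -3,     0,     1]
  [    0,    -1,  -8/3]
  [    0,     0, -11/3]
  [    0,     0,     0]
Pivot columns: 1, 2, 3 → 3 pivots.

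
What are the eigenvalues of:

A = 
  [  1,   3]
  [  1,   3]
λ = 4, 0

tr(A) = 4, det(A) = 0
Characteristic polynomial: λ² - tr(A)λ + det(A) = λ² - 4λ
λ² - 4λ = λ(λ - 4)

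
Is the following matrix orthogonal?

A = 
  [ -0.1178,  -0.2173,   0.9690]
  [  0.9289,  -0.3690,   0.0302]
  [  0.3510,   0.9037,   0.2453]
Yes

AᵀA = 
  [  0.9999,   0,   0]
  [  0,   1.0001,   0]
  [  0,   0,   1]
≈ I (equal to I up to the 4-dp rounding of the entries)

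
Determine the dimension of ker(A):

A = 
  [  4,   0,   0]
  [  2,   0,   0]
nullity(A) = 2

Row reduce:
R2 → R2 - (1/2)·R1
REF = 
  [  4,   0,   0]
  [  0,   0,   0]
Pivot columns: 1 → 1 pivot.
rank(A) = 1, so nullity(A) = 3 - 1 = 2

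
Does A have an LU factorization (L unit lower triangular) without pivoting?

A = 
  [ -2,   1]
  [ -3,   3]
Yes.
A[1,1] = -2 ≠ 0, so Gaussian elimination proceeds without a row swap: multiplier ℓ₂₁ = (-3)/(-2) = 3/2, and U[2,2] = 3 - (3/2)(1) = 3/2.
L = 
  [  1,   0]
  [3/2,   1]
U = 
  [ -2,   1]
  [  0, 3/2]
Check row 2 of LU: [(3/2)(-2), (3/2)(1) + (3/2)] = [-3, 3] = row 2 of A ✓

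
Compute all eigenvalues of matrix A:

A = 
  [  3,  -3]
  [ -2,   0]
tr(A) = 3, det(A) = -6
Characteristic polynomial: λ² - tr(A)λ + det(A) = λ² - 3λ - 6
λ² - 3λ - 6 = 0  ⇒  λ = (3 ± √((-3)² - 4·(-6)))/2 = (3 ± √(33))/2
  = (3 + √33)/2,  (3 - √33)/2

λ = (3 + √33)/2, (3 - √33)/2  (≈ 4.372, -1.372)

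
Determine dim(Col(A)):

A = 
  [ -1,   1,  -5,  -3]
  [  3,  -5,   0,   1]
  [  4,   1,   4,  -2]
dim(Col(A)) = 3

Row reduce:
R2 → R2 + (3)·R1
R3 → R3 + (4)·R1
R3 → R3 + (5/2)·R2
REF = 
  [    -1,      1,     -5,     -3]
  [     0,     -2,    -15,     -8]
  [     0,      0, -107/2,    -34]
Pivot columns: 1, 2, 3 → 3 pivots.
dim(Col(A)) = number of pivot columns = 3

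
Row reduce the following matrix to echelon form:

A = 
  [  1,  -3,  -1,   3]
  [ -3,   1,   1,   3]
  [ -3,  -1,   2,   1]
Row operations:
R2 → R2 + (3)·R1
R3 → R3 + (3)·R1
R3 → R3 - (5/4)·R2

Resulting echelon form:
REF = 
  [  1,  -3,  -1,   3]
  [  0,  -8,  -2,  12]
  [  0,   0, 3/2,  -5]

Rank = 3 (number of non-zero pivot rows).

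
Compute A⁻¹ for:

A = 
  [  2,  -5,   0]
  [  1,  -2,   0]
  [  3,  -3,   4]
det(A) = (2)·((-2)(4) - (0)(-3)) - (-5)·((1)(4) - (0)(3)) + (0)·((1)(-3) - (-2)(3))
  = (2)(-8) - (-5)(4) + (0)(3)
  = 4
det(A) = 4 ≠ 0, so A is invertible.

Cofactors Cᵢⱼ = (-1)ⁱ⁺ʲ·Mᵢⱼ:
C = 
  [ -8,  -4,   3]
  [ 20,   8,  -9]
  [  0,   0,   1]

adj(A) = Cᵀ:
adj(A) = 
  [ -8,  20,   0]
  [ -4,   8,   0]
  [  3,  -9,   1]

A⁻¹ = (1/4) · adj(A):
A⁻¹ = 
  [  -2,    5,    0]
  [  -1,    2,    0]
  [ 3/4, -9/4,  1/4]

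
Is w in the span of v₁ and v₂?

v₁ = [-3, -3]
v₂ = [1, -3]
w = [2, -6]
Yes

Form the augmented matrix and row-reduce:
[v₁|v₂|w] = 
  [ -3,   1,   2]
  [ -3,  -3,  -6]
R2 → R2 - (1)·R1
REF = 
  [ -3,   1,   2]
  [  0,  -4,  -8]

No row of the form [0 0 | nonzero], so the system is consistent. Back-substitution gives c₁ = 0, c₂ = 2: w = (0)·v₁ + (2)·v₂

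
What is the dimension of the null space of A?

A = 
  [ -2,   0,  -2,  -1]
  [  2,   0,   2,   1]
nullity(A) = 3

Row reduce:
R2 → R2 + (1)·R1
REF = 
  [ -2,   0,  -2,  -1]
  [  0,   0,   0,   0]
Pivot columns: 1 → 1 pivot.
rank(A) = 1, so nullity(A) = 4 - 1 = 3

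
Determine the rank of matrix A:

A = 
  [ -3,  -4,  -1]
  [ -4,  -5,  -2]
rank(A) = 2

Row reduce:
R2 → R2 - (4/3)·R1
REF = 
  [  -3,   -4,   -1]
  [   0,  1/3, -2/3]
Pivot columns: 1, 2 → 2 pivots.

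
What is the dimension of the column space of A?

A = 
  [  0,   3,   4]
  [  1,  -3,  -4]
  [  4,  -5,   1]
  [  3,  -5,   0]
Row reduce:
Swap R1 ↔ R2
R3 → R3 - (4)·R1
R4 → R4 - (3)·R1
R3 → R3 - (7/3)·R2
R4 → R4 - (4/3)·R2
R4 → R4 - (20/23)·R3
REF = 
  [   1,   -3,   -4]
  [   0,    3,    4]
  [   0,    0, 23/3]
  [   0,    0,    0]
Pivot columns: 1, 2, 3 → 3 pivots.
dim(Col(A)) = number of pivot columns = 3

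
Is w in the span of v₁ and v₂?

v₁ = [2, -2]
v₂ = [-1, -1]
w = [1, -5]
Yes

Form the augmented matrix and row-reduce:
[v₁|v₂|w] = 
  [  2,  -1,   1]
  [ -2,  -1,  -5]
R2 → R2 + (1)·R1
REF = 
  [  2,  -1,   1]
  [  0,  -2,  -4]

No row of the form [0 0 | nonzero], so the system is consistent. Back-substitution gives c₁ = 3/2, c₂ = 2: w = (3/2)·v₁ + (2)·v₂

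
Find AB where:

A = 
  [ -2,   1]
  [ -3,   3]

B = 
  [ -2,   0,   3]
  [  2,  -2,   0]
A is 2×2 and B is 2×3, so AB is 2×3. Each entry is (row of A)·(column of B):
AB[1,1] = (-2)(-2) + (1)(2) = 6
AB[1,2] = (-2)(0) + (1)(-2) = -2
AB[1,3] = (-2)(3) + (1)(0) = -6
AB[2,1] = (-3)(-2) + (3)(2) = 12
AB[2,2] = (-3)(0) + (3)(-2) = -6
AB[2,3] = (-3)(3) + (3)(0) = -9

AB = 
  [  6,  -2,  -6]
  [ 12,  -6,  -9]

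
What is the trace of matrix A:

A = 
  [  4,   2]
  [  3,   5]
9

tr(A) = 4 + 5 = 9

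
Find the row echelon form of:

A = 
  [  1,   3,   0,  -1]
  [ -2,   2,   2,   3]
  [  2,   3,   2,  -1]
Row operations:
R2 → R2 + (2)·R1
R3 → R3 - (2)·R1
R3 → R3 + (3/8)·R2

Resulting echelon form:
REF = 
  [   1,    3,    0,   -1]
  [   0,    8,    2,    1]
  [   0,    0, 11/4, 11/8]

Rank = 3 (number of non-zero pivot rows).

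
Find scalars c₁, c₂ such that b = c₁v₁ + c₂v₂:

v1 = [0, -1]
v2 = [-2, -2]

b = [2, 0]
c1 = 2, c2 = -1

b = 2·v1 + -1·v2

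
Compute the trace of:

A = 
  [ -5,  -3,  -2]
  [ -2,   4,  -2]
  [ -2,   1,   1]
0

tr(A) = -5 + 4 + 1 = 0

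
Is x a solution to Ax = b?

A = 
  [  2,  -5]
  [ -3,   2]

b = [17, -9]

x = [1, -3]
Yes

Ax = [17, -9] = b ✓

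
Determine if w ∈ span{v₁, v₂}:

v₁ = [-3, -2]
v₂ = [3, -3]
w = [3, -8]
Yes

Form the augmented matrix and row-reduce:
[v₁|v₂|w] = 
  [ -3,   3,   3]
  [ -2,  -3,  -8]
R2 → R2 - (2/3)·R1
REF = 
  [ -3,   3,   3]
  [  0,  -5, -10]

No row of the form [0 0 | nonzero], so the system is consistent. Back-substitution gives c₁ = 1, c₂ = 2: w = (1)·v₁ + (2)·v₂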